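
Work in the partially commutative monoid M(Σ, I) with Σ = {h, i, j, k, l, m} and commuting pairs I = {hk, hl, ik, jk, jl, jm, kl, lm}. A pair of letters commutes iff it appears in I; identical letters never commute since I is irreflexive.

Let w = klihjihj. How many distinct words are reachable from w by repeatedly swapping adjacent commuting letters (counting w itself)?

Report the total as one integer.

8

#0=k has no predecessor
#1=l has no predecessor
#2=i depends on [1:l]
#3=h depends on [2:i]
#4=j depends on [3:h]
#5=i depends on [4:j]
#6=h depends on [5:i]
#7=j depends on [6:h]
sources: [0:k, 1:l]
N(rest) = Σ N(rest − s) over sources s of rest; N(one piece) = 1:
  size 1 → [0]=1  [7]=1
  size 2 → [0,7]=2  [6,7]=1
  size 3 → [0,6,7]=3  [5,6,7]=1
  size 4 → [0,5,6,7]=4  [4,5,6,7]=1
  size 5 → [0,4,5,6,7]=5  [3,4,5,6,7]=1
  size 6 → [0,3,4,5,6,7]=6  [2,3,4,5,6,7]=1
  first=0(k) contributes 1
  first=1(l) contributes 7
|[w]| = 8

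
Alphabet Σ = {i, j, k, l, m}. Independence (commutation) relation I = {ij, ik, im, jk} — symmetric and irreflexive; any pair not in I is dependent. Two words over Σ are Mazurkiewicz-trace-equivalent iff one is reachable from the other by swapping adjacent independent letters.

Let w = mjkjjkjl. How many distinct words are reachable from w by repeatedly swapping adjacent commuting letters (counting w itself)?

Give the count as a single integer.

drop 0:m onto floor
drop 1:j onto {0:m}
drop 2:k onto {0:m}
drop 3:j onto {1:j}
drop 4:j onto {3:j}
drop 5:k onto {2:k}
drop 6:j onto {4:j}
drop 7:l onto {5:k, 6:j}
ground layer = {0:m}
drop-orders for the pieces not yet dropped (sum over which currently-grounded one goes next):
  1 to go: {7} 1
  2 to go: {5,7} 1  {6,7} 1
  3 to go: {2,5,7} 1  {4,6,7} 1  {5,6,7} 2
  4 to go: {2,5,6,7} 3  {3,4,6,7} 1  {4,5,6,7} 3
  5 to go: {1,3,4,6,7} 1  {2,4,5,6,7} 6  {3,4,5,6,7} 4
  6 to go: {1,3,4,5,6,7} 5  {2,3,4,5,6,7} 10
  if 0:m drops first: 15 orders

15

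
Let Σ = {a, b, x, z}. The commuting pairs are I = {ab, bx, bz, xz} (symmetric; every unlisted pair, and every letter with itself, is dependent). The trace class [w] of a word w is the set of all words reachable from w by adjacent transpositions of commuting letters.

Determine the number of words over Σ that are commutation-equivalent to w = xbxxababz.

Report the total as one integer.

#0=x has no predecessor
#1=b has no predecessor
#2=x depends on [0:x]
#3=x depends on [2:x]
#4=a depends on [3:x]
#5=b depends on [1:b]
#6=a depends on [4:a]
#7=b depends on [5:b]
#8=z depends on [6:a]
sources: [0:x, 1:b]
N(rest) = Σ N(rest − s) over sources s of rest; N(one piece) = 1:
  size 1 → [7]=1  [8]=1
  size 2 → [5,7]=1  [6,8]=1  [7,8]=2
  size 3 → [1,5,7]=1  [4,6,8]=1  [5,7,8]=3  [6,7,8]=3
  size 4 → [1,5,7,8]=4  [3,4,6,8]=1  [4,6,7,8]=4  [5,6,7,8]=6
  size 5 → [1,5,6,7,8]=10  [2,3,4,6,8]=1  [3,4,6,7,8]=5  [4,5,6,7,8]=10
  size 6 → [0,2,3,4,6,8]=1  [1,4,5,6,7,8]=20  [2,3,4,6,7,8]=6  [3,4,5,6,7,8]=15
  size 7 → [0,2,3,4,6,7,8]=7  [1,3,4,5,6,7,8]=35  [2,3,4,5,6,7,8]=21
  first=0(x) contributes 56
  first=1(b) contributes 28
|[w]| = 84

84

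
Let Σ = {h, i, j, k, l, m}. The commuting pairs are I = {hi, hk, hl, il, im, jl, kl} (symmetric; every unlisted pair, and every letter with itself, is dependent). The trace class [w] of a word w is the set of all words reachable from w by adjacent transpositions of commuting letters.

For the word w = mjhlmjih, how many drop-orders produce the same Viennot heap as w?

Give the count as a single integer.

0(m) covers ∅
1(j) covers 0:m
2(h) covers 1:j
3(l) covers 0:m
4(m) covers 2:h, 3:l
5(j) covers 4:m
6(i) covers 5:j
7(h) covers 5:j
floor of heap: 0:m
completions by unplaced set U, small U first (add the entries for U minus each lowest piece of U):
  |U|=1: {6}:1  {7}:1
  |U|=2: {6,7}:2
  |U|=3: {5,6,7}:2
  |U|=4: {4,5,6,7}:2
  |U|=5: {2,4,5,6,7}:2  {3,4,5,6,7}:2
  |U|=6: {1,2,4,5,6,7}:2  {2,3,4,5,6,7}:4
  start at 0(m): 6

6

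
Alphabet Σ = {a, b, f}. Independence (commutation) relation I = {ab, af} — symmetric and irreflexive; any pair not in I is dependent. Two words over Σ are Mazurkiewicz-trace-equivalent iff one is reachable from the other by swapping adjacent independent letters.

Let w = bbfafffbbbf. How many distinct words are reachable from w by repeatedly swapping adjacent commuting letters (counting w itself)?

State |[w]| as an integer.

0(b) covers ∅
1(b) covers 0:b
2(f) covers 1:b
3(a) covers ∅
4(f) covers 2:f
5(f) covers 4:f
6(f) covers 5:f
7(b) covers 6:f
8(b) covers 7:b
9(b) covers 8:b
10(f) covers 9:b
floor of heap: 0:b, 3:a
completions by unplaced set U, small U first (add the entries for U minus each lowest piece of U):
  |U|=1: {3}:1  {10}:1
  |U|=2: {3,10}:2  {9,10}:1
  |U|=3: {3,9,10}:3  {8,9,10}:1
  |U|=4: {3,8,9,10}:4  {7,8,9,10}:1
  |U|=5: {3,7,8,9,10}:5  {6,7,8,9,10}:1
  |U|=6: {3,6,7,8,9,10}:6  {5,6,7,8,9,10}:1
  |U|=7: {3,5,6,7,8,9,10}:7  {4,5,6,7,8,9,10}:1
  |U|=8: {2,4,5,6,7,8,9,10}:1  {3,4,5,6,7,8,9,10}:8
  |U|=9: {1,2,4,5,6,7,8,9,10}:1  {2,3,4,5,6,7,8,9,10}:9
  start at 0(b): 10
  start at 3(a): 1
sum over floor = 11

11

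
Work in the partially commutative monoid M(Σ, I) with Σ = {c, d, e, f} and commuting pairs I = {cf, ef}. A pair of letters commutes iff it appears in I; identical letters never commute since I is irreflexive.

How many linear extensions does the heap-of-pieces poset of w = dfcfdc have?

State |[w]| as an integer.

3

piece 0:d — minimal
piece 1:f rests on {0:d}
piece 2:c rests on {0:d}
piece 3:f rests on {1:f}
piece 4:d rests on {2:c, 3:f}
piece 5:c rests on {4:d}
minimal pieces: {0:d}
ways to finish when only these pieces remain (= sum over removing one remaining piece with nothing left below it):
  1 left: {5}→1
  2 left: {4,5}→1
  3 left: {2,4,5}→1  {3,4,5}→1
  4 left: {1,3,4,5}→1  {2,3,4,5}→2
  placing 0:d first → 3 extensions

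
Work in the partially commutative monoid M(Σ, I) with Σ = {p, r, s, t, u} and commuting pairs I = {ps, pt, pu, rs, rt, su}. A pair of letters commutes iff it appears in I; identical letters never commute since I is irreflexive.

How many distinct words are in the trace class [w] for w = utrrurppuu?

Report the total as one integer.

piece 0:u — minimal
piece 1:t rests on {0:u}
piece 2:r rests on {0:u}
piece 3:r rests on {2:r}
piece 4:u rests on {1:t, 3:r}
piece 5:r rests on {4:u}
piece 6:p rests on {5:r}
piece 7:p rests on {6:p}
piece 8:u rests on {5:r}
piece 9:u rests on {8:u}
minimal pieces: {0:u}
ways to finish when only these pieces remain (= sum over removing one remaining piece with nothing left below it):
  1 left: {7}→1  {9}→1
  2 left: {6,7}→1  {7,9}→2  {8,9}→1
  3 left: {6,7,9}→3  {7,8,9}→3
  4 left: {6,7,8,9}→6
  5 left: {5,6,7,8,9}→6
  6 left: {4,5,6,7,8,9}→6
  7 left: {1,4,5,6,7,8,9}→6  {3,4,5,6,7,8,9}→6
  8 left: {1,3,4,5,6,7,8,9}→12  {2,3,4,5,6,7,8,9}→6
  placing 0:u first → 18 extensions

18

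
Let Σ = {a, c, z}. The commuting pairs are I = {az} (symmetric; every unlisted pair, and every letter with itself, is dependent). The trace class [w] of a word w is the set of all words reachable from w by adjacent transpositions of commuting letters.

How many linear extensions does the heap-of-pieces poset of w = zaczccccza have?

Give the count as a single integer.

0(z) covers ∅
1(a) covers ∅
2(c) covers 0:z, 1:a
3(z) covers 2:c
4(c) covers 3:z
5(c) covers 4:c
6(c) covers 5:c
7(c) covers 6:c
8(z) covers 7:c
9(a) covers 7:c
floor of heap: 0:z, 1:a
completions by unplaced set U, small U first (add the entries for U minus each lowest piece of U):
  |U|=1: {8}:1  {9}:1
  |U|=2: {8,9}:2
  |U|=3: {7,8,9}:2
  |U|=4: {6,7,8,9}:2
  |U|=5: {5,6,7,8,9}:2
  |U|=6: {4,5,6,7,8,9}:2
  |U|=7: {3,4,5,6,7,8,9}:2
  |U|=8: {2,3,4,5,6,7,8,9}:2
  start at 0(z): 2
  start at 1(a): 2
sum over floor = 4

4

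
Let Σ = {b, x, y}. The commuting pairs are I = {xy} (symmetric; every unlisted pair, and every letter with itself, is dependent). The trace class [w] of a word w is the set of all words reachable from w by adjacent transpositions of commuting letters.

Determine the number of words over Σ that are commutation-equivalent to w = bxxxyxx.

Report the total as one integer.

6

0(b) covers ∅
1(x) covers 0:b
2(x) covers 1:x
3(x) covers 2:x
4(y) covers 0:b
5(x) covers 3:x
6(x) covers 5:x
floor of heap: 0:b
completions by unplaced set U, small U first (add the entries for U minus each lowest piece of U):
  |U|=1: {4}:1  {6}:1
  |U|=2: {4,6}:2  {5,6}:1
  |U|=3: {3,5,6}:1  {4,5,6}:3
  |U|=4: {2,3,5,6}:1  {3,4,5,6}:4
  |U|=5: {1,2,3,5,6}:1  {2,3,4,5,6}:5
  start at 0(b): 6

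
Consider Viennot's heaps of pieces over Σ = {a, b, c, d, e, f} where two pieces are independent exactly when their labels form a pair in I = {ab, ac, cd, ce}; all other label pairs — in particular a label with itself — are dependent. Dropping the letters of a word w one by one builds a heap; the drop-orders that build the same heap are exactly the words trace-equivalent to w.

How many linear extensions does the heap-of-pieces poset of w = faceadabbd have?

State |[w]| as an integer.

drop 0:f onto floor
drop 1:a onto {0:f}
drop 2:c onto {0:f}
drop 3:e onto {1:a}
drop 4:a onto {3:e}
drop 5:d onto {4:a}
drop 6:a onto {5:d}
drop 7:b onto {2:c, 5:d}
drop 8:b onto {7:b}
drop 9:d onto {6:a, 8:b}
ground layer = {0:f}
drop-orders for the pieces not yet dropped (sum over which currently-grounded one goes next):
  1 to go: {9} 1
  2 to go: {6,9} 1  {8,9} 1
  3 to go: {6,8,9} 2  {7,8,9} 1
  4 to go: {2,7,8,9} 1  {6,7,8,9} 3
  5 to go: {2,6,7,8,9} 4  {5,6,7,8,9} 3
  6 to go: {2,5,6,7,8,9} 7  {4,5,6,7,8,9} 3
  7 to go: {2,4,5,6,7,8,9} 10  {3,4,5,6,7,8,9} 3
  8 to go: {1,3,4,5,6,7,8,9} 3  {2,3,4,5,6,7,8,9} 13
  if 0:f drops first: 16 orders

16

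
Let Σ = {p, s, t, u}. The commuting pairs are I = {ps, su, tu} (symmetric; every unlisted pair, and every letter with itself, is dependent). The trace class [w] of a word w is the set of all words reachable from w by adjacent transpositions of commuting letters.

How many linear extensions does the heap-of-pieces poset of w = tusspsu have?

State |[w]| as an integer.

#0=t has no predecessor
#1=u has no predecessor
#2=s depends on [0:t]
#3=s depends on [2:s]
#4=p depends on [0:t, 1:u]
#5=s depends on [3:s]
#6=u depends on [4:p]
sources: [0:t, 1:u]
N(rest) = Σ N(rest − s) over sources s of rest; N(one piece) = 1:
  size 1 → [5]=1  [6]=1
  size 2 → [3,5]=1  [4,6]=1  [5,6]=2
  size 3 → [1,4,6]=1  [2,3,5]=1  [3,5,6]=3  [4,5,6]=3
  size 4 → [1,4,5,6]=4  [2,3,5,6]=4  [3,4,5,6]=6
  size 5 → [1,3,4,5,6]=10  [2,3,4,5,6]=10
  first=0(t) contributes 20
  first=1(u) contributes 10
|[w]| = 30

30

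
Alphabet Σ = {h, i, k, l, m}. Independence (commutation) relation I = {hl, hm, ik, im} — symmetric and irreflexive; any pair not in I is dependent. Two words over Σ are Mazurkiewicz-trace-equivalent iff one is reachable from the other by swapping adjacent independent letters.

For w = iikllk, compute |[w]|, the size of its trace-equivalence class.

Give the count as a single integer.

piece 0:i — minimal
piece 1:i rests on {0:i}
piece 2:k — minimal
piece 3:l rests on {1:i, 2:k}
piece 4:l rests on {3:l}
piece 5:k rests on {4:l}
minimal pieces: {0:i, 2:k}
ways to finish when only these pieces remain (= sum over removing one remaining piece with nothing left below it):
  1 left: {5}→1
  2 left: {4,5}→1
  3 left: {3,4,5}→1
  4 left: {1,3,4,5}→1  {2,3,4,5}→1
  placing 0:i first → 2 extensions
  placing 2:k first → 1 extensions
total linear extensions = 3

3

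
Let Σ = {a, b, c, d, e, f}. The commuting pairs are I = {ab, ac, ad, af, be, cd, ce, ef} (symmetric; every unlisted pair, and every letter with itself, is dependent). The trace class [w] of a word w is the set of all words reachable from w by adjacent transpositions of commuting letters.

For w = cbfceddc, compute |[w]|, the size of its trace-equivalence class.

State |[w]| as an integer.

0(c) covers ∅
1(b) covers 0:c
2(f) covers 1:b
3(c) covers 2:f
4(e) covers ∅
5(d) covers 2:f, 4:e
6(d) covers 5:d
7(c) covers 3:c
floor of heap: 0:c, 4:e
completions by unplaced set U, small U first (add the entries for U minus each lowest piece of U):
  |U|=1: {6}:1  {7}:1
  |U|=2: {3,7}:1  {5,6}:1  {6,7}:2
  |U|=3: {3,6,7}:3  {4,5,6}:1  {5,6,7}:3
  |U|=4: {3,5,6,7}:6  {4,5,6,7}:4
  |U|=5: {2,3,5,6,7}:6  {3,4,5,6,7}:10
  |U|=6: {1,2,3,5,6,7}:6  {2,3,4,5,6,7}:16
  start at 0(c): 22
  start at 4(e): 6
sum over floor = 28

28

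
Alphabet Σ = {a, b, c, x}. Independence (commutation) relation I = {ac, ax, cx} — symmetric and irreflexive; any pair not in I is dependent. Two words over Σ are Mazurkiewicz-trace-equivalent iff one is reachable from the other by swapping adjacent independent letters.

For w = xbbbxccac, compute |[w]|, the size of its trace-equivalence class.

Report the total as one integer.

0(x) covers ∅
1(b) covers 0:x
2(b) covers 1:b
3(b) covers 2:b
4(x) covers 3:b
5(c) covers 3:b
6(c) covers 5:c
7(a) covers 3:b
8(c) covers 6:c
floor of heap: 0:x
completions by unplaced set U, small U first (add the entries for U minus each lowest piece of U):
  |U|=1: {4}:1  {7}:1  {8}:1
  |U|=2: {4,7}:2  {4,8}:2  {6,8}:1  {7,8}:2
  |U|=3: {4,6,8}:3  {4,7,8}:6  {5,6,8}:1  {6,7,8}:3
  |U|=4: {4,5,6,8}:4  {4,6,7,8}:12  {5,6,7,8}:4
  |U|=5: {4,5,6,7,8}:20
  |U|=6: {3,4,5,6,7,8}:20
  |U|=7: {2,3,4,5,6,7,8}:20
  start at 0(x): 20

20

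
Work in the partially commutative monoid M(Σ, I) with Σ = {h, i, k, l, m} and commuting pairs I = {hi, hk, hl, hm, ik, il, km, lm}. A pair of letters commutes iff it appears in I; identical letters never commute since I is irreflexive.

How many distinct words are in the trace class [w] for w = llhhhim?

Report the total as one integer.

210

0(l) covers ∅
1(l) covers 0:l
2(h) covers ∅
3(h) covers 2:h
4(h) covers 3:h
5(i) covers ∅
6(m) covers 5:i
floor of heap: 0:l, 2:h, 5:i
completions by unplaced set U, small U first (add the entries for U minus each lowest piece of U):
  |U|=1: {1}:1  {4}:1  {6}:1
  |U|=2: {0,1}:1  {1,4}:2  {1,6}:2  {3,4}:1  {4,6}:2  {5,6}:1
  |U|=3: {0,1,4}:3  {0,1,6}:3  {1,3,4}:3  {1,4,6}:6  {1,5,6}:3  {2,3,4}:1  {3,4,6}:3  {4,5,6}:3
  |U|=4: {0,1,3,4}:6  {0,1,4,6}:12  {0,1,5,6}:6  {1,2,3,4}:4  {1,3,4,6}:12  {1,4,5,6}:12  {2,3,4,6}:4  {3,4,5,6}:6
  |U|=5: {0,1,2,3,4}:10  {0,1,3,4,6}:30  {0,1,4,5,6}:30  {1,2,3,4,6}:20  {1,3,4,5,6}:30  {2,3,4,5,6}:10
  start at 0(l): 60
  start at 2(h): 90
  start at 5(i): 60
sum over floor = 210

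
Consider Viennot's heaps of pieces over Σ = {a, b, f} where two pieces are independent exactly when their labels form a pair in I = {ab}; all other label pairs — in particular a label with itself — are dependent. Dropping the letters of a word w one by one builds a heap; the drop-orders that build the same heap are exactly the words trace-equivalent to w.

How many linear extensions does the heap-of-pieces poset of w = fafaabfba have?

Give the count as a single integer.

drop 0:f onto floor
drop 1:a onto {0:f}
drop 2:f onto {1:a}
drop 3:a onto {2:f}
drop 4:a onto {3:a}
drop 5:b onto {2:f}
drop 6:f onto {4:a, 5:b}
drop 7:b onto {6:f}
drop 8:a onto {6:f}
ground layer = {0:f}
drop-orders for the pieces not yet dropped (sum over which currently-grounded one goes next):
  1 to go: {7} 1  {8} 1
  2 to go: {7,8} 2
  3 to go: {6,7,8} 2
  4 to go: {4,6,7,8} 2  {5,6,7,8} 2
  5 to go: {3,4,6,7,8} 2  {4,5,6,7,8} 4
  6 to go: {3,4,5,6,7,8} 6
  7 to go: {2,3,4,5,6,7,8} 6
  if 0:f drops first: 6 orders

6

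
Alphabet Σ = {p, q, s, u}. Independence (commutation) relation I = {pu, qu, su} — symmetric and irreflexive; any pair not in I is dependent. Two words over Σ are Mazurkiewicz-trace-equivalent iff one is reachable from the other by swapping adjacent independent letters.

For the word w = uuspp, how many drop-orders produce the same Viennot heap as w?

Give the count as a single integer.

10

drop 0:u onto floor
drop 1:u onto {0:u}
drop 2:s onto floor
drop 3:p onto {2:s}
drop 4:p onto {3:p}
ground layer = {0:u, 2:s}
drop-orders for the pieces not yet dropped (sum over which currently-grounded one goes next):
  1 to go: {1} 1  {4} 1
  2 to go: {0,1} 1  {1,4} 2  {3,4} 1
  3 to go: {0,1,4} 3  {1,3,4} 3  {2,3,4} 1
  if 0:u drops first: 4 orders
  if 2:s drops first: 6 orders
heap linearizations: 10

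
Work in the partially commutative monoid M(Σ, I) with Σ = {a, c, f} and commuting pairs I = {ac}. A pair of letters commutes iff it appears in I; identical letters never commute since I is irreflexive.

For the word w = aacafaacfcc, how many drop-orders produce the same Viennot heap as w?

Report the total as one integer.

12

drop 0:a onto floor
drop 1:a onto {0:a}
drop 2:c onto floor
drop 3:a onto {1:a}
drop 4:f onto {2:c, 3:a}
drop 5:a onto {4:f}
drop 6:a onto {5:a}
drop 7:c onto {4:f}
drop 8:f onto {6:a, 7:c}
drop 9:c onto {8:f}
drop 10:c onto {9:c}
ground layer = {0:a, 2:c}
drop-orders for the pieces not yet dropped (sum over which currently-grounded one goes next):
  1 to go: {10} 1
  2 to go: {9,10} 1
  3 to go: {8,9,10} 1
  4 to go: {6,8,9,10} 1  {7,8,9,10} 1
  5 to go: {5,6,8,9,10} 1  {6,7,8,9,10} 2
  6 to go: {5,6,7,8,9,10} 3
  7 to go: {4,5,6,7,8,9,10} 3
  8 to go: {2,4,5,6,7,8,9,10} 3  {3,4,5,6,7,8,9,10} 3
  9 to go: {1,3,4,5,6,7,8,9,10} 3  {2,3,4,5,6,7,8,9,10} 6
  if 0:a drops first: 9 orders
  if 2:c drops first: 3 orders
heap linearizations: 12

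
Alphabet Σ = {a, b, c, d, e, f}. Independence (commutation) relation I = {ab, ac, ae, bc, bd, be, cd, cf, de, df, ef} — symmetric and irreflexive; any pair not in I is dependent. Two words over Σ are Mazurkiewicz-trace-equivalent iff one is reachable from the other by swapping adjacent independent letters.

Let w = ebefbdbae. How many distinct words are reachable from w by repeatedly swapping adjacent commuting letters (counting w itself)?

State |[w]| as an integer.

0(e) covers ∅
1(b) covers ∅
2(e) covers 0:e
3(f) covers 1:b
4(b) covers 3:f
5(d) covers ∅
6(b) covers 4:b
7(a) covers 3:f, 5:d
8(e) covers 2:e
floor of heap: 0:e, 1:b, 5:d
completions by unplaced set U, small U first (add the entries for U minus each lowest piece of U):
  |U|=1: {6}:1  {7}:1  {8}:1
  |U|=2: {2,8}:1  {4,6}:1  {5,7}:1  {6,7}:2  {6,8}:2  {7,8}:2
  |U|=3: {0,2,8}:1  {2,6,8}:3  {2,7,8}:3  {4,6,7}:3  {4,6,8}:3  {5,6,7}:3  {5,7,8}:3  {6,7,8}:6
  |U|=4: {0,2,6,8}:4  {0,2,7,8}:4  {2,4,6,8}:6  {2,5,7,8}:6  {2,6,7,8}:12  {3,4,6,7}:3  {4,5,6,7}:6  {4,6,7,8}:12  {5,6,7,8}:12
  |U|=5: {0,2,4,6,8}:10  {0,2,5,7,8}:10  {0,2,6,7,8}:20  {1,3,4,6,7}:3  {2,4,6,7,8}:30  {2,5,6,7,8}:30  {3,4,5,6,7}:9  {3,4,6,7,8}:15  {4,5,6,7,8}:30
  |U|=6: {0,2,4,6,7,8}:60  {0,2,5,6,7,8}:60  {1,3,4,5,6,7}:12  {1,3,4,6,7,8}:18  {2,3,4,6,7,8}:45  {2,4,5,6,7,8}:90  {3,4,5,6,7,8}:54
  |U|=7: {0,2,3,4,6,7,8}:105  {0,2,4,5,6,7,8}:210  {1,2,3,4,6,7,8}:63  {1,3,4,5,6,7,8}:84  {2,3,4,5,6,7,8}:189
  start at 0(e): 336
  start at 1(b): 504
  start at 5(d): 168
sum over floor = 1008

1008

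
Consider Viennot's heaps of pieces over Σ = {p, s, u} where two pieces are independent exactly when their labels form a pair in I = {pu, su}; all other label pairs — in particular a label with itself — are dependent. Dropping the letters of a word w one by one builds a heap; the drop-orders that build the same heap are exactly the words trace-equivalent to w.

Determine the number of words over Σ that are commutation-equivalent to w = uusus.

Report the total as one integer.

#0=u has no predecessor
#1=u depends on [0:u]
#2=s has no predecessor
#3=u depends on [1:u]
#4=s depends on [2:s]
sources: [0:u, 2:s]
N(rest) = Σ N(rest − s) over sources s of rest; N(one piece) = 1:
  size 1 → [3]=1  [4]=1
  size 2 → [1,3]=1  [2,4]=1  [3,4]=2
  size 3 → [0,1,3]=1  [1,3,4]=3  [2,3,4]=3
  first=0(u) contributes 6
  first=2(s) contributes 4
|[w]| = 10

10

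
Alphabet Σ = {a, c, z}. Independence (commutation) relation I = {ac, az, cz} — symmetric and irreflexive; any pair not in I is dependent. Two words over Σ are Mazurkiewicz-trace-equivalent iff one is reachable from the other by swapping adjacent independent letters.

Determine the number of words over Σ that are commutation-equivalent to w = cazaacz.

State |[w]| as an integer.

piece 0:c — minimal
piece 1:a — minimal
piece 2:z — minimal
piece 3:a rests on {1:a}
piece 4:a rests on {3:a}
piece 5:c rests on {0:c}
piece 6:z rests on {2:z}
minimal pieces: {0:c, 1:a, 2:z}
ways to finish when only these pieces remain (= sum over removing one remaining piece with nothing left below it):
  1 left: {4}→1  {5}→1  {6}→1
  2 left: {0,5}→1  {2,6}→1  {3,4}→1  {4,5}→2  {4,6}→2  {5,6}→2
  3 left: {0,4,5}→3  {0,5,6}→3  {1,3,4}→1  {2,4,6}→3  {2,5,6}→3  {3,4,5}→3  {3,4,6}→3  {4,5,6}→6
  4 left: {0,2,5,6}→6  {0,3,4,5}→6  {0,4,5,6}→12  {1,3,4,5}→4  {1,3,4,6}→4  {2,3,4,6}→6  {2,4,5,6}→12  {3,4,5,6}→12
  5 left: {0,1,3,4,5}→10  {0,2,4,5,6}→30  {0,3,4,5,6}→30  {1,2,3,4,6}→10  {1,3,4,5,6}→20  {2,3,4,5,6}→30
  placing 0:c first → 60 extensions
  placing 1:a first → 90 extensions
  placing 2:z first → 60 extensions
total linear extensions = 210

210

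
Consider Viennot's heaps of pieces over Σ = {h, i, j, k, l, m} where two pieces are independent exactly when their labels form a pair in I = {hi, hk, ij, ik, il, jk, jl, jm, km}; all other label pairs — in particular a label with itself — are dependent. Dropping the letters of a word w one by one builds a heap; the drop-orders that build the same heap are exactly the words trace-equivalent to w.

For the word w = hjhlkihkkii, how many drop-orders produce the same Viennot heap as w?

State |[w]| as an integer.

#0=h has no predecessor
#1=j depends on [0:h]
#2=h depends on [1:j]
#3=l depends on [2:h]
#4=k depends on [3:l]
#5=i has no predecessor
#6=h depends on [3:l]
#7=k depends on [4:k]
#8=k depends on [7:k]
#9=i depends on [5:i]
#10=i depends on [9:i]
sources: [0:h, 5:i]
N(rest) = Σ N(rest − s) over sources s of rest; N(one piece) = 1:
  size 1 → [6]=1  [8]=1  [10]=1
  size 2 → [6,8]=2  [6,10]=2  [7,8]=1  [8,10]=2  [9,10]=1
  size 3 → [4,7,8]=1  [5,9,10]=1  [6,7,8]=3  [6,8,10]=6  [6,9,10]=3  [7,8,10]=3  [8,9,10]=3
  size 4 → [4,6,7,8]=4  [4,7,8,10]=4  [5,6,9,10]=4  [5,8,9,10]=4  [6,7,8,10]=12  [6,8,9,10]=12  [7,8,9,10]=6
  size 5 → [3,4,6,7,8]=4  [4,6,7,8,10]=20  [4,7,8,9,10]=10  [5,6,8,9,10]=20  [5,7,8,9,10]=10  [6,7,8,9,10]=30
  size 6 → [2,3,4,6,7,8]=4  [3,4,6,7,8,10]=24  [4,5,7,8,9,10]=20  [4,6,7,8,9,10]=60  [5,6,7,8,9,10]=60
  size 7 → [1,2,3,4,6,7,8]=4  [2,3,4,6,7,8,10]=28  [3,4,6,7,8,9,10]=84  [4,5,6,7,8,9,10]=140
  size 8 → [0,1,2,3,4,6,7,8]=4  [1,2,3,4,6,7,8,10]=32  [2,3,4,6,7,8,9,10]=112  [3,4,5,6,7,8,9,10]=224
  size 9 → [0,1,2,3,4,6,7,8,10]=36  [1,2,3,4,6,7,8,9,10]=144  [2,3,4,5,6,7,8,9,10]=336
  first=0(h) contributes 480
  first=5(i) contributes 180
|[w]| = 660

660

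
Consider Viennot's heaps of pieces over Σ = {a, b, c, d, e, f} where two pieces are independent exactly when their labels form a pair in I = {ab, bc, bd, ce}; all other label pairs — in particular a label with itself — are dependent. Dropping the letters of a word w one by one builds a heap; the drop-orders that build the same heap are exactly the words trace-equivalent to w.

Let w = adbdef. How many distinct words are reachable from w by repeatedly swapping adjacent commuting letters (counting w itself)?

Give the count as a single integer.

piece 0:a — minimal
piece 1:d rests on {0:a}
piece 2:b — minimal
piece 3:d rests on {1:d}
piece 4:e rests on {2:b, 3:d}
piece 5:f rests on {4:e}
minimal pieces: {0:a, 2:b}
ways to finish when only these pieces remain (= sum over removing one remaining piece with nothing left below it):
  1 left: {5}→1
  2 left: {4,5}→1
  3 left: {2,4,5}→1  {3,4,5}→1
  4 left: {1,3,4,5}→1  {2,3,4,5}→2
  placing 0:a first → 3 extensions
  placing 2:b first → 1 extensions
total linear extensions = 4

4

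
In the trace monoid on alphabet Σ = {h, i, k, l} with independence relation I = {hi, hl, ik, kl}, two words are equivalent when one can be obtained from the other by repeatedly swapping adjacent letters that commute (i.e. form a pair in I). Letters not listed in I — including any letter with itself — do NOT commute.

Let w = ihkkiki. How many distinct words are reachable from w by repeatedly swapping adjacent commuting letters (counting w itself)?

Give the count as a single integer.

#0=i has no predecessor
#1=h has no predecessor
#2=k depends on [1:h]
#3=k depends on [2:k]
#4=i depends on [0:i]
#5=k depends on [3:k]
#6=i depends on [4:i]
sources: [0:i, 1:h]
N(rest) = Σ N(rest − s) over sources s of rest; N(one piece) = 1:
  size 1 → [5]=1  [6]=1
  size 2 → [3,5]=1  [4,6]=1  [5,6]=2
  size 3 → [0,4,6]=1  [2,3,5]=1  [3,5,6]=3  [4,5,6]=3
  size 4 → [0,4,5,6]=4  [1,2,3,5]=1  [2,3,5,6]=4  [3,4,5,6]=6
  size 5 → [0,3,4,5,6]=10  [1,2,3,5,6]=5  [2,3,4,5,6]=10
  first=0(i) contributes 15
  first=1(h) contributes 20
|[w]| = 35

35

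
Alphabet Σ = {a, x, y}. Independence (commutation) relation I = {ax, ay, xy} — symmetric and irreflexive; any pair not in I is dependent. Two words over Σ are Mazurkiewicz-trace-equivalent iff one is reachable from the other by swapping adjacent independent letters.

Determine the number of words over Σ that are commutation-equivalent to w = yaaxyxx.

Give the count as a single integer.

drop 0:y onto floor
drop 1:a onto floor
drop 2:a onto {1:a}
drop 3:x onto floor
drop 4:y onto {0:y}
drop 5:x onto {3:x}
drop 6:x onto {5:x}
ground layer = {0:y, 1:a, 3:x}
drop-orders for the pieces not yet dropped (sum over which currently-grounded one goes next):
  1 to go: {2} 1  {4} 1  {6} 1
  2 to go: {0,4} 1  {1,2} 1  {2,4} 2  {2,6} 2  {4,6} 2  {5,6} 1
  3 to go: {0,2,4} 3  {0,4,6} 3  {1,2,4} 3  {1,2,6} 3  {2,4,6} 6  {2,5,6} 3  {3,5,6} 1  {4,5,6} 3
  4 to go: {0,1,2,4} 6  {0,2,4,6} 12  {0,4,5,6} 6  {1,2,4,6} 12  {1,2,5,6} 6  {2,3,5,6} 4  {2,4,5,6} 12  {3,4,5,6} 4
  5 to go: {0,1,2,4,6} 30  {0,2,4,5,6} 30  {0,3,4,5,6} 10  {1,2,3,5,6} 10  {1,2,4,5,6} 30  {2,3,4,5,6} 20
  if 0:y drops first: 60 orders
  if 1:a drops first: 60 orders
  if 3:x drops first: 90 orders
heap linearizations: 210

210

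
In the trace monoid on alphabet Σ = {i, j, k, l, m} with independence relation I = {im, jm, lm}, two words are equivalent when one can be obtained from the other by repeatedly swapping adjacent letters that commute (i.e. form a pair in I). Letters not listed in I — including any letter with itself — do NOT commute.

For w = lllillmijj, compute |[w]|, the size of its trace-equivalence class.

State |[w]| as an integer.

10

drop 0:l onto floor
drop 1:l onto {0:l}
drop 2:l onto {1:l}
drop 3:i onto {2:l}
drop 4:l onto {3:i}
drop 5:l onto {4:l}
drop 6:m onto floor
drop 7:i onto {5:l}
drop 8:j onto {7:i}
drop 9:j onto {8:j}
ground layer = {0:l, 6:m}
drop-orders for the pieces not yet dropped (sum over which currently-grounded one goes next):
  1 to go: {6} 1  {9} 1
  2 to go: {6,9} 2  {8,9} 1
  3 to go: {6,8,9} 3  {7,8,9} 1
  4 to go: {5,7,8,9} 1  {6,7,8,9} 4
  5 to go: {4,5,7,8,9} 1  {5,6,7,8,9} 5
  6 to go: {3,4,5,7,8,9} 1  {4,5,6,7,8,9} 6
  7 to go: {2,3,4,5,7,8,9} 1  {3,4,5,6,7,8,9} 7
  8 to go: {1,2,3,4,5,7,8,9} 1  {2,3,4,5,6,7,8,9} 8
  if 0:l drops first: 9 orders
  if 6:m drops first: 1 orders
heap linearizations: 10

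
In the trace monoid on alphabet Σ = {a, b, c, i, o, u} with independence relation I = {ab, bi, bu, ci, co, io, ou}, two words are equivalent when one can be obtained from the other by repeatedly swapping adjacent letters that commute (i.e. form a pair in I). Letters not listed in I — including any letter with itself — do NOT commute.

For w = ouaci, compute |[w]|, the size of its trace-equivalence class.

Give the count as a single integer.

#0=o has no predecessor
#1=u has no predecessor
#2=a depends on [0:o, 1:u]
#3=c depends on [2:a]
#4=i depends on [2:a]
sources: [0:o, 1:u]
N(rest) = Σ N(rest − s) over sources s of rest; N(one piece) = 1:
  size 1 → [3]=1  [4]=1
  size 2 → [3,4]=2
  size 3 → [2,3,4]=2
  first=0(o) contributes 2
  first=1(u) contributes 2
|[w]| = 4

4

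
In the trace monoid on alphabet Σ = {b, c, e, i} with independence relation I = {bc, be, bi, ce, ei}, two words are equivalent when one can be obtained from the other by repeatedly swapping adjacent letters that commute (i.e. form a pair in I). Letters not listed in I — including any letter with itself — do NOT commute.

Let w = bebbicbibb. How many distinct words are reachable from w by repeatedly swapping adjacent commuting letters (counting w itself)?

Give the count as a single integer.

840

drop 0:b onto floor
drop 1:e onto floor
drop 2:b onto {0:b}
drop 3:b onto {2:b}
drop 4:i onto floor
drop 5:c onto {4:i}
drop 6:b onto {3:b}
drop 7:i onto {5:c}
drop 8:b onto {6:b}
drop 9:b onto {8:b}
ground layer = {0:b, 1:e, 4:i}
drop-orders for the pieces not yet dropped (sum over which currently-grounded one goes next):
  1 to go: {1} 1  {7} 1  {9} 1
  2 to go: {1,7} 2  {1,9} 2  {5,7} 1  {7,9} 2  {8,9} 1
  3 to go: {1,5,7} 3  {1,7,9} 6  {1,8,9} 3  {4,5,7} 1  {5,7,9} 3  {6,8,9} 1  {7,8,9} 3
  4 to go: {1,4,5,7} 4  {1,5,7,9} 12  {1,6,8,9} 4  {1,7,8,9} 12  {3,6,8,9} 1  {4,5,7,9} 4  {5,7,8,9} 6  {6,7,8,9} 4
  5 to go: {1,3,6,8,9} 5  {1,4,5,7,9} 20  {1,5,7,8,9} 30  {1,6,7,8,9} 20  {2,3,6,8,9} 1  {3,6,7,8,9} 5  {4,5,7,8,9} 10  {5,6,7,8,9} 10
  6 to go: {0,2,3,6,8,9} 1  {1,2,3,6,8,9} 6  {1,3,6,7,8,9} 30  {1,4,5,7,8,9} 60  {1,5,6,7,8,9} 60  {2,3,6,7,8,9} 6  {3,5,6,7,8,9} 15  {4,5,6,7,8,9} 20
  7 to go: {0,1,2,3,6,8,9} 7  {0,2,3,6,7,8,9} 7  {1,2,3,6,7,8,9} 42  {1,3,5,6,7,8,9} 105  {1,4,5,6,7,8,9} 140  {2,3,5,6,7,8,9} 21  {3,4,5,6,7,8,9} 35
  8 to go: {0,1,2,3,6,7,8,9} 56  {0,2,3,5,6,7,8,9} 28  {1,2,3,5,6,7,8,9} 168  {1,3,4,5,6,7,8,9} 280  {2,3,4,5,6,7,8,9} 56
  if 0:b drops first: 504 orders
  if 1:e drops first: 84 orders
  if 4:i drops first: 252 orders
heap linearizations: 840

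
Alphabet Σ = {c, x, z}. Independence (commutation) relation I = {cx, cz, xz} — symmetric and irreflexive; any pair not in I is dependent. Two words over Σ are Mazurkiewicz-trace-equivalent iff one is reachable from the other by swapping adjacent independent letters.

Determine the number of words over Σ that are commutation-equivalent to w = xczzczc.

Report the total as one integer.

piece 0:x — minimal
piece 1:c — minimal
piece 2:z — minimal
piece 3:z rests on {2:z}
piece 4:c rests on {1:c}
piece 5:z rests on {3:z}
piece 6:c rests on {4:c}
minimal pieces: {0:x, 1:c, 2:z}
ways to finish when only these pieces remain (= sum over removing one remaining piece with nothing left below it):
  1 left: {0}→1  {5}→1  {6}→1
  2 left: {0,5}→2  {0,6}→2  {3,5}→1  {4,6}→1  {5,6}→2
  3 left: {0,3,5}→3  {0,4,6}→3  {0,5,6}→6  {1,4,6}→1  {2,3,5}→1  {3,5,6}→3  {4,5,6}→3
  4 left: {0,1,4,6}→4  {0,2,3,5}→4  {0,3,5,6}→12  {0,4,5,6}→12  {1,4,5,6}→4  {2,3,5,6}→4  {3,4,5,6}→6
  5 left: {0,1,4,5,6}→20  {0,2,3,5,6}→20  {0,3,4,5,6}→30  {1,3,4,5,6}→10  {2,3,4,5,6}→10
  placing 0:x first → 20 extensions
  placing 1:c first → 60 extensions
  placing 2:z first → 60 extensions
total linear extensions = 140

140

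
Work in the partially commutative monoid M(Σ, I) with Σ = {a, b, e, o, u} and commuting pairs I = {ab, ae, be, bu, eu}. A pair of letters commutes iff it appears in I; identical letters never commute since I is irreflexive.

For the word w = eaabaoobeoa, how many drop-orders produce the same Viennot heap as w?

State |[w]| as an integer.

0(e) covers ∅
1(a) covers ∅
2(a) covers 1:a
3(b) covers ∅
4(a) covers 2:a
5(o) covers 0:e, 3:b, 4:a
6(o) covers 5:o
7(b) covers 6:o
8(e) covers 6:o
9(o) covers 7:b, 8:e
10(a) covers 9:o
floor of heap: 0:e, 1:a, 3:b
completions by unplaced set U, small U first (add the entries for U minus each lowest piece of U):
  |U|=1: {10}:1
  |U|=2: {9,10}:1
  |U|=3: {7,9,10}:1  {8,9,10}:1
  |U|=4: {7,8,9,10}:2
  |U|=5: {6,7,8,9,10}:2
  |U|=6: {5,6,7,8,9,10}:2
  |U|=7: {0,5,6,7,8,9,10}:2  {3,5,6,7,8,9,10}:2  {4,5,6,7,8,9,10}:2
  |U|=8: {0,3,5,6,7,8,9,10}:4  {0,4,5,6,7,8,9,10}:4  {2,4,5,6,7,8,9,10}:2  {3,4,5,6,7,8,9,10}:4
  |U|=9: {0,2,4,5,6,7,8,9,10}:6  {0,3,4,5,6,7,8,9,10}:12  {1,2,4,5,6,7,8,9,10}:2  {2,3,4,5,6,7,8,9,10}:6
  start at 0(e): 8
  start at 1(a): 24
  start at 3(b): 8
sum over floor = 40

40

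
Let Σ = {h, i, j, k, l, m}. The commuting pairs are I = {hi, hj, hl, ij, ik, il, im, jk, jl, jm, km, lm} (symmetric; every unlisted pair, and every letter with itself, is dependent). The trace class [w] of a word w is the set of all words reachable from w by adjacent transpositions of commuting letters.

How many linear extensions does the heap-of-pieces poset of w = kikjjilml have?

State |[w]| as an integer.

piece 0:k — minimal
piece 1:i — minimal
piece 2:k rests on {0:k}
piece 3:j — minimal
piece 4:j rests on {3:j}
piece 5:i rests on {1:i}
piece 6:l rests on {2:k}
piece 7:m — minimal
piece 8:l rests on {6:l}
minimal pieces: {0:k, 1:i, 3:j, 7:m}
ways to finish when only these pieces remain (= sum over removing one remaining piece with nothing left below it):
  1 left: {4}→1  {5}→1  {7}→1  {8}→1
  2 left: {1,5}→1  {3,4}→1  {4,5}→2  {4,7}→2  {4,8}→2  {5,7}→2  {5,8}→2  {6,8}→1  {7,8}→2
  3 left: {1,4,5}→3  {1,5,7}→3  {1,5,8}→3  {2,6,8}→1  {3,4,5}→3  {3,4,7}→3  {3,4,8}→3  {4,5,7}→6  {4,5,8}→6  {4,6,8}→3  {4,7,8}→6  {5,6,8}→3  {5,7,8}→6  {6,7,8}→3
  4 left: {0,2,6,8}→1  {1,3,4,5}→6  {1,4,5,7}→12  {1,4,5,8}→12  {1,5,6,8}→6  {1,5,7,8}→12  {2,4,6,8}→4  {2,5,6,8}→4  {2,6,7,8}→4  {3,4,5,7}→12  {3,4,5,8}→12  {3,4,6,8}→6  {3,4,7,8}→12  {4,5,6,8}→12  {4,5,7,8}→24  {4,6,7,8}→12  {5,6,7,8}→12
  5 left: {0,2,4,6,8}→5  {0,2,5,6,8}→5  {0,2,6,7,8}→5  {1,2,5,6,8}→10  {1,3,4,5,7}→30  {1,3,4,5,8}→30  {1,4,5,6,8}→30  {1,4,5,7,8}→60  {1,5,6,7,8}→30  {2,3,4,6,8}→10  {2,4,5,6,8}→20  {2,4,6,7,8}→20  {2,5,6,7,8}→20  {3,4,5,6,8}→30  {3,4,5,7,8}→60  {3,4,6,7,8}→30  {4,5,6,7,8}→60
  6 left: {0,1,2,5,6,8}→15  {0,2,3,4,6,8}→15  {0,2,4,5,6,8}→30  {0,2,4,6,7,8}→30  {0,2,5,6,7,8}→30  {1,2,4,5,6,8}→60  {1,2,5,6,7,8}→60  {1,3,4,5,6,8}→90  {1,3,4,5,7,8}→180  {1,4,5,6,7,8}→180  {2,3,4,5,6,8}→60  {2,3,4,6,7,8}→60  {2,4,5,6,7,8}→120  {3,4,5,6,7,8}→180
  7 left: {0,1,2,4,5,6,8}→105  {0,1,2,5,6,7,8}→105  {0,2,3,4,5,6,8}→105  {0,2,3,4,6,7,8}→105  {0,2,4,5,6,7,8}→210  {1,2,3,4,5,6,8}→210  {1,2,4,5,6,7,8}→420  {1,3,4,5,6,7,8}→630  {2,3,4,5,6,7,8}→420
  placing 0:k first → 1680 extensions
  placing 1:i first → 840 extensions
  placing 3:j first → 840 extensions
  placing 7:m first → 420 extensions
total linear extensions = 3780

3780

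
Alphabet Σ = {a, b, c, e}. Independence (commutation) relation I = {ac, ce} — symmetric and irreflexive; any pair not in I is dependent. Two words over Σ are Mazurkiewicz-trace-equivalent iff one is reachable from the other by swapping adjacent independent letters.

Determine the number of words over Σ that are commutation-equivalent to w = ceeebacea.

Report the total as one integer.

0(c) covers ∅
1(e) covers ∅
2(e) covers 1:e
3(e) covers 2:e
4(b) covers 0:c, 3:e
5(a) covers 4:b
6(c) covers 4:b
7(e) covers 5:a
8(a) covers 7:e
floor of heap: 0:c, 1:e
completions by unplaced set U, small U first (add the entries for U minus each lowest piece of U):
  |U|=1: {6}:1  {8}:1
  |U|=2: {6,8}:2  {7,8}:1
  |U|=3: {5,7,8}:1  {6,7,8}:3
  |U|=4: {5,6,7,8}:4
  |U|=5: {4,5,6,7,8}:4
  |U|=6: {0,4,5,6,7,8}:4  {3,4,5,6,7,8}:4
  |U|=7: {0,3,4,5,6,7,8}:8  {2,3,4,5,6,7,8}:4
  start at 0(c): 4
  start at 1(e): 12
sum over floor = 16

16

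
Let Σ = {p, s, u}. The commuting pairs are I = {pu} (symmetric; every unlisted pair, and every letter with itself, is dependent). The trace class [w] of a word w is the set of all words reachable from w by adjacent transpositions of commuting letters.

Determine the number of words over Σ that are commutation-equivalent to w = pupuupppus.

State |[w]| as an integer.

0(p) covers ∅
1(u) covers ∅
2(p) covers 0:p
3(u) covers 1:u
4(u) covers 3:u
5(p) covers 2:p
6(p) covers 5:p
7(p) covers 6:p
8(u) covers 4:u
9(s) covers 7:p, 8:u
floor of heap: 0:p, 1:u
completions by unplaced set U, small U first (add the entries for U minus each lowest piece of U):
  |U|=1: {9}:1
  |U|=2: {7,9}:1  {8,9}:1
  |U|=3: {4,8,9}:1  {6,7,9}:1  {7,8,9}:2
  |U|=4: {3,4,8,9}:1  {4,7,8,9}:3  {5,6,7,9}:1  {6,7,8,9}:3
  |U|=5: {1,3,4,8,9}:1  {2,5,6,7,9}:1  {3,4,7,8,9}:4  {4,6,7,8,9}:6  {5,6,7,8,9}:4
  |U|=6: {0,2,5,6,7,9}:1  {1,3,4,7,8,9}:5  {2,5,6,7,8,9}:5  {3,4,6,7,8,9}:10  {4,5,6,7,8,9}:10
  |U|=7: {0,2,5,6,7,8,9}:6  {1,3,4,6,7,8,9}:15  {2,4,5,6,7,8,9}:15  {3,4,5,6,7,8,9}:20
  |U|=8: {0,2,4,5,6,7,8,9}:21  {1,3,4,5,6,7,8,9}:35  {2,3,4,5,6,7,8,9}:35
  start at 0(p): 70
  start at 1(u): 56
sum over floor = 126

126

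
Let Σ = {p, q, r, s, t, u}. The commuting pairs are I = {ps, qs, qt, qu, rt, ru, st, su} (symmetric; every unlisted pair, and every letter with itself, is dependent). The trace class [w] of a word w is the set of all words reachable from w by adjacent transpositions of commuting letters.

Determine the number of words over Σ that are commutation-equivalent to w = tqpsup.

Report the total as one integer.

12

piece 0:t — minimal
piece 1:q — minimal
piece 2:p rests on {0:t, 1:q}
piece 3:s — minimal
piece 4:u rests on {2:p}
piece 5:p rests on {4:u}
minimal pieces: {0:t, 1:q, 3:s}
ways to finish when only these pieces remain (= sum over removing one remaining piece with nothing left below it):
  1 left: {3}→1  {5}→1
  2 left: {3,5}→2  {4,5}→1
  3 left: {2,4,5}→1  {3,4,5}→3
  4 left: {0,2,4,5}→1  {1,2,4,5}→1  {2,3,4,5}→4
  placing 0:t first → 5 extensions
  placing 1:q first → 5 extensions
  placing 3:s first → 2 extensions
total linear extensions = 12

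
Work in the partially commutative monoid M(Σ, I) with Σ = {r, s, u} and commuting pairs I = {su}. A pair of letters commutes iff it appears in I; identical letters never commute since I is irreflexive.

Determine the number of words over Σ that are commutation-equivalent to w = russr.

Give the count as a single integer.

3

piece 0:r — minimal
piece 1:u rests on {0:r}
piece 2:s rests on {0:r}
piece 3:s rests on {2:s}
piece 4:r rests on {1:u, 3:s}
minimal pieces: {0:r}
ways to finish when only these pieces remain (= sum over removing one remaining piece with nothing left below it):
  1 left: {4}→1
  2 left: {1,4}→1  {3,4}→1
  3 left: {1,3,4}→2  {2,3,4}→1
  placing 0:r first → 3 extensions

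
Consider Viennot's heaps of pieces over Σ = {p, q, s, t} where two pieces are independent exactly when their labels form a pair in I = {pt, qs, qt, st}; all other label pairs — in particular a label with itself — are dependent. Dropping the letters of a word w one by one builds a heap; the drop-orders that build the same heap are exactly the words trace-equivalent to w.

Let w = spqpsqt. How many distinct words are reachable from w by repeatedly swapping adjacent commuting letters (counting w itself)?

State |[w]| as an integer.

14

#0=s has no predecessor
#1=p depends on [0:s]
#2=q depends on [1:p]
#3=p depends on [2:q]
#4=s depends on [3:p]
#5=q depends on [3:p]
#6=t has no predecessor
sources: [0:s, 6:t]
N(rest) = Σ N(rest − s) over sources s of rest; N(one piece) = 1:
  size 1 → [4]=1  [5]=1  [6]=1
  size 2 → [4,5]=2  [4,6]=2  [5,6]=2
  size 3 → [3,4,5]=2  [4,5,6]=6
  size 4 → [2,3,4,5]=2  [3,4,5,6]=8
  size 5 → [1,2,3,4,5]=2  [2,3,4,5,6]=10
  first=0(s) contributes 12
  first=6(t) contributes 2
|[w]| = 14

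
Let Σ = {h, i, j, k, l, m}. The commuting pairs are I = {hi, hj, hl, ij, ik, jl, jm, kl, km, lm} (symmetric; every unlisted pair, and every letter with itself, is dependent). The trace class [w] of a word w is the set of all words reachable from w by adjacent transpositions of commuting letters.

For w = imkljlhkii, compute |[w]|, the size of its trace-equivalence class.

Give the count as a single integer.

745

0(i) covers ∅
1(m) covers 0:i
2(k) covers ∅
3(l) covers 0:i
4(j) covers 2:k
5(l) covers 3:l
6(h) covers 1:m, 2:k
7(k) covers 4:j, 6:h
8(i) covers 1:m, 5:l
9(i) covers 8:i
floor of heap: 0:i, 2:k
completions by unplaced set U, small U first (add the entries for U minus each lowest piece of U):
  |U|=1: {7}:1  {9}:1
  |U|=2: {4,7}:1  {6,7}:1  {7,9}:2  {8,9}:1
  |U|=3: {4,6,7}:2  {4,7,9}:3  {5,8,9}:1  {6,7,9}:3  {7,8,9}:3
  |U|=4: {2,4,6,7}:2  {3,5,8,9}:1  {4,6,7,9}:8  {4,7,8,9}:6  {5,7,8,9}:4  {6,7,8,9}:6
  |U|=5: {1,6,7,8,9}:6  {2,4,6,7,9}:10  {3,5,7,8,9}:5  {4,5,7,8,9}:10  {4,6,7,8,9}:20  {5,6,7,8,9}:10
  |U|=6: {1,4,6,7,8,9}:26  {1,5,6,7,8,9}:16  {2,4,6,7,8,9}:30  {3,4,5,7,8,9}:15  {3,5,6,7,8,9}:15  {4,5,6,7,8,9}:40
  |U|=7: {1,2,4,6,7,8,9}:56  {1,3,5,6,7,8,9}:31  {1,4,5,6,7,8,9}:82  {2,4,5,6,7,8,9}:70  {3,4,5,6,7,8,9}:70
  |U|=8: {0,1,3,5,6,7,8,9}:31  {1,2,4,5,6,7,8,9}:208  {1,3,4,5,6,7,8,9}:183  {2,3,4,5,6,7,8,9}:140
  start at 0(i): 531
  start at 2(k): 214
sum over floor = 745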